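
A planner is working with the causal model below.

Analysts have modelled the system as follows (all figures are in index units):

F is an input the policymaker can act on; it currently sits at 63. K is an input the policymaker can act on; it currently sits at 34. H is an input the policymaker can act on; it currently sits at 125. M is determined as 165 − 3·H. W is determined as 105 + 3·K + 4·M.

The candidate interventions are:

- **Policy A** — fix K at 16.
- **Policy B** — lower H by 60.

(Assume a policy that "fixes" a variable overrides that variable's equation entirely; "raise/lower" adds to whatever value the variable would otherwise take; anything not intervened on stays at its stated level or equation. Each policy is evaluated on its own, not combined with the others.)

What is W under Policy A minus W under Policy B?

-774

Policy A (K := 16):
  K = 16
  H = 125
  M = 165 − 3·125 = -210
  W = 105 + 3·16 + 4·(-210) = -687
Policy B (H − 60):
  K = 34
  H = 125 − 60 = 65
  M = 165 − 3·65 = -30
  W = 105 + 3·34 + 4·(-30) = 87
W: -687 − 87 = -774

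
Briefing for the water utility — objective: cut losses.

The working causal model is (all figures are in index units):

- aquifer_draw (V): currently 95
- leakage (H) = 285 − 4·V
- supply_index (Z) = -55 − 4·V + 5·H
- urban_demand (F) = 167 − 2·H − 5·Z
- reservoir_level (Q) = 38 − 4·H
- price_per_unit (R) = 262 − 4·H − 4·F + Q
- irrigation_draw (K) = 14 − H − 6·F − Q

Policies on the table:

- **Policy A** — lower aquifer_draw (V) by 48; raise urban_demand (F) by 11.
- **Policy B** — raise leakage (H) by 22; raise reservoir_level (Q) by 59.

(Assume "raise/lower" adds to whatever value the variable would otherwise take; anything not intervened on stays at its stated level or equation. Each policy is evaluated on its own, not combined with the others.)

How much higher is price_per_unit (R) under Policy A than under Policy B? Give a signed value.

Policy A (V − 48, F + 11):
  V = 95 − 48 = 47
  H = 285 − 4·47 = 97
  Z = -55 − 4·47 + 5·97 = 242
  F = 167 − 2·97 − 5·242 (+11 from intervention) = -1226
  Q = 38 − 4·97 = -350
  R = 262 − 4·97 − 4·(-1226) + (-350) = 4428
Policy B (H + 22, Q + 59):
  V = 95
  H = 285 − 4·95 (+22 from intervention) = -73
  Z = -55 − 4·95 + 5·(-73) = -800
  F = 167 − 2·(-73) − 5·(-800) = 4313
  Q = 38 − 4·(-73) (+59 from intervention) = 389
  R = 262 − 4·(-73) − 4·4313 + 389 = -16309
R: 4428 − (-16309) = 20737

20737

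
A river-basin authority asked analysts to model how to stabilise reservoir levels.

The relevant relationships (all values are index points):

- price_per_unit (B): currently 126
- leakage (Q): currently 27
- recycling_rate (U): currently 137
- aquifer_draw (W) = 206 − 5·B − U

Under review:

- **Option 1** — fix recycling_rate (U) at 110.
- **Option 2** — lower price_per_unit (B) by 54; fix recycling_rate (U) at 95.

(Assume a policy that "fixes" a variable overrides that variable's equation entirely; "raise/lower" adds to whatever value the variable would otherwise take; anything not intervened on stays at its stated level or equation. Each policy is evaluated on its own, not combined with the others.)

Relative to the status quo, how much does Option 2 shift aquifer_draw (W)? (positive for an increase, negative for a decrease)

Baseline:
  B = 126
  U = 137
  W = 206 − 5·126 − 137 = -561
Option 2 (B − 54, U := 95):
  B = 126 − 54 = 72
  U = 95
  W = 206 − 5·72 − 95 = -249
Change in W: -249 − (-561) = 312

312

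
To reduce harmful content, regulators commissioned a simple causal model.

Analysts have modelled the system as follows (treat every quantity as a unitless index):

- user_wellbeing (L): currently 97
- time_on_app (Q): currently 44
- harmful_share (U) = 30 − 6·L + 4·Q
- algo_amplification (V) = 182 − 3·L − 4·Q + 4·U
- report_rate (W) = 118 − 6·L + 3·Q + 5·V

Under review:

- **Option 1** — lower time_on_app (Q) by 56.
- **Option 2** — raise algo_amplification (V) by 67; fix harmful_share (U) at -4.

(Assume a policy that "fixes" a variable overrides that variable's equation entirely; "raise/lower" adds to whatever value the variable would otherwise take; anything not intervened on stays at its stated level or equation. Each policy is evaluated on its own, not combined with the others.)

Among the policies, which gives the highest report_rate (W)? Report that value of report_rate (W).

-1502

Option 1 (Q − 56):
  L = 97
  Q = 44 − 56 = -12
  U = 30 − 6·97 + 4·(-12) = -600
  V = 182 − 3·97 − 4·(-12) + 4·(-600) = -2461
  W = 118 − 6·97 + 3·(-12) + 5·(-2461) = -12805
Option 2 (V + 67, U := -4):
  L = 97
  Q = 44
  U = -4
  V = 182 − 3·97 − 4·44 + 4·(-4) (+67 from intervention) = -234
  W = 118 − 6·97 + 3·44 + 5·(-234) = -1502
Comparing — Option 1: W=-12805, Option 2: W=-1502. Highest is -1502 (Option 2).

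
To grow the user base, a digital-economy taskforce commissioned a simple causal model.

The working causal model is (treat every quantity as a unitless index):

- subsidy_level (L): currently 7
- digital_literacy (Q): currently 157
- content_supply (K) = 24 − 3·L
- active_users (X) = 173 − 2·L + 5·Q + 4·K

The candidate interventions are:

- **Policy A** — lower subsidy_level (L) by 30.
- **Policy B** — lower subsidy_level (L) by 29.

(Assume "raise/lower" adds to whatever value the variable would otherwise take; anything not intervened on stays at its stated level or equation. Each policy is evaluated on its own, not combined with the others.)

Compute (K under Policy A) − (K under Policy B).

3

Policy A (L − 30):
  L = 7 − 30 = -23
  K = 24 − 3·(-23) = 93
Policy B (L − 29):
  L = 7 − 29 = -22
  K = 24 − 3·(-22) = 90
K: 93 − 90 = 3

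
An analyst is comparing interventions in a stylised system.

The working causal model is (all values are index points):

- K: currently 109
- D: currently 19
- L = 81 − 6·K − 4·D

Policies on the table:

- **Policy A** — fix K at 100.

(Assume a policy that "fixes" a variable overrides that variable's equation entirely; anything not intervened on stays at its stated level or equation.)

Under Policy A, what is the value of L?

Policy A (K := 100):
  K = 100
  D = 19
  L = 81 − 6·100 − 4·19 = -595

-595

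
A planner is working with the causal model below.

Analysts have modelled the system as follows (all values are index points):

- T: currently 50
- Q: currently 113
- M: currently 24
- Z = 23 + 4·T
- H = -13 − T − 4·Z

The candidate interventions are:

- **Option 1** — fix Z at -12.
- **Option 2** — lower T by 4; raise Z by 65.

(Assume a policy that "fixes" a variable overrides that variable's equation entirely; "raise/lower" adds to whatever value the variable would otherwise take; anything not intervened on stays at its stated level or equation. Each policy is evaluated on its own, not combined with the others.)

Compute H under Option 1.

Option 1 (Z := -12):
  T = 50
  Z = -12
  H = -13 − 50 − 4·(-12) = -15

-15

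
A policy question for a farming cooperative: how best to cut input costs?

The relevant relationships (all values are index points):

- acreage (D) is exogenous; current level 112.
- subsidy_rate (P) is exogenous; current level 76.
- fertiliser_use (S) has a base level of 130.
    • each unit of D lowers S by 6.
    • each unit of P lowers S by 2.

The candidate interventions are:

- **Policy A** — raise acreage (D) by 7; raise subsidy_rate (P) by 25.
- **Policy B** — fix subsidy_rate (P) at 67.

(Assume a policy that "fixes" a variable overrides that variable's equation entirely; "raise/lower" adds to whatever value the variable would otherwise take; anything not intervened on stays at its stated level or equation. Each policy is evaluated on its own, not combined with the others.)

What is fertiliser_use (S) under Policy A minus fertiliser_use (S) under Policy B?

Policy A (D + 7, P + 25):
  D = 112 + 7 = 119
  P = 76 + 25 = 101
  S = 130 − 6·119 − 2·101 = -786
Policy B (P := 67):
  D = 112
  P = 67
  S = 130 − 6·112 − 2·67 = -676
S: -786 − (-676) = -110

-110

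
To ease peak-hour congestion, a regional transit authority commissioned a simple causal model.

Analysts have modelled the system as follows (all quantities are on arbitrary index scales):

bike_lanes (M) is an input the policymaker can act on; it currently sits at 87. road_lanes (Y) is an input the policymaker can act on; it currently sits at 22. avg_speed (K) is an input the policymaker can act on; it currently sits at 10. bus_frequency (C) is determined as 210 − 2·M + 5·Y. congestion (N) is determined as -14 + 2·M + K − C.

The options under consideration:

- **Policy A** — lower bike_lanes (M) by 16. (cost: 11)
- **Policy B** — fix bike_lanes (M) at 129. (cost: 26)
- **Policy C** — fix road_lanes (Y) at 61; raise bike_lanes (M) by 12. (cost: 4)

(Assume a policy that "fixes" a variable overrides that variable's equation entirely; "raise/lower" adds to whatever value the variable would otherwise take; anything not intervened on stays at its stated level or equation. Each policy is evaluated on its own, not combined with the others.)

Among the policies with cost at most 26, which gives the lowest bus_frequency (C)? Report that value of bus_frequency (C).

Policy A (M − 16):
  M = 87 − 16 = 71
  Y = 22
  C = 210 − 2·71 + 5·22 = 178
Policy B (M := 129):
  M = 129
  Y = 22
  C = 210 − 2·129 + 5·22 = 62
Policy C (Y := 61, M + 12):
  M = 87 + 12 = 99
  Y = 61
  C = 210 − 2·99 + 5·61 = 317
Comparing — Policy A: C=178, Policy B: C=62, Policy C: C=317. Lowest is 62 (Policy B).

62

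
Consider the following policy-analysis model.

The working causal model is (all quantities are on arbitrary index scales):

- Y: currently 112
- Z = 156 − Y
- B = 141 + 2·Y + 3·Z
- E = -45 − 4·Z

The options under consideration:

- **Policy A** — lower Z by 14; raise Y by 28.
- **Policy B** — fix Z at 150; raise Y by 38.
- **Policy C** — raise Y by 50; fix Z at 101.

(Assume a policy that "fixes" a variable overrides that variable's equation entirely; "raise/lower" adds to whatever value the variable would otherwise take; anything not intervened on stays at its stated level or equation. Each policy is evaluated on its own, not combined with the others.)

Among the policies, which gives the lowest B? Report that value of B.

427

Policy A (Z − 14, Y + 28):
  Y = 112 + 28 = 140
  Z = 156 − 140 (−14 from intervention) = 2
  B = 141 + 2·140 + 3·2 = 427
Policy B (Z := 150, Y + 38):
  Y = 112 + 38 = 150
  Z = 150
  B = 141 + 2·150 + 3·150 = 891
Policy C (Y + 50, Z := 101):
  Y = 112 + 50 = 162
  Z = 101
  B = 141 + 2·162 + 3·101 = 768
Comparing — Policy A: B=427, Policy B: B=891, Policy C: B=768. Lowest is 427 (Policy A).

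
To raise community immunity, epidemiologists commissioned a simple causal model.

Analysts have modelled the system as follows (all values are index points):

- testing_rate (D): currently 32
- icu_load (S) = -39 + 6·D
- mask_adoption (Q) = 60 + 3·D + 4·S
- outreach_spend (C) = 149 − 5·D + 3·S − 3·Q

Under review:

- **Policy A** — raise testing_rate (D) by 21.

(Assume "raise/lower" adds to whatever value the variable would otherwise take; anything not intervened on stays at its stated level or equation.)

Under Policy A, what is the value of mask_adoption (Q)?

1335

Policy A (D + 21):
  D = 32 + 21 = 53
  S = -39 + 6·53 = 279
  Q = 60 + 3·53 + 4·279 = 1335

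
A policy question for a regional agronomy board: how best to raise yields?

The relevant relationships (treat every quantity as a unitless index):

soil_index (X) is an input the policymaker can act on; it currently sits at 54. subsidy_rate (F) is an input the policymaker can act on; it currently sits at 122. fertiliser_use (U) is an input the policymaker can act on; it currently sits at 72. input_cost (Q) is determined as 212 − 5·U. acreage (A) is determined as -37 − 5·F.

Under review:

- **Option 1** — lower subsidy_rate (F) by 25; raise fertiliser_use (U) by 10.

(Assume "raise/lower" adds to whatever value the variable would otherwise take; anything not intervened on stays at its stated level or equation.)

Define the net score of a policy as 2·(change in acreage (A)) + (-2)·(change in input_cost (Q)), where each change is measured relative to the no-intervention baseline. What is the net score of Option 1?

350

Baseline:
  F = 122
  U = 72
  Q = 212 − 5·72 = -148
  A = -37 − 5·122 = -647
Option 1 (F − 25, U + 10):
  F = 122 − 25 = 97
  U = 72 + 10 = 82
  Q = 212 − 5·82 = -198
  A = -37 − 5·97 = -522
ΔA = -522 − (-647) = 125; ΔQ = -198 − (-148) = -50
Score = 2·125 + (-2)·(-50) = 350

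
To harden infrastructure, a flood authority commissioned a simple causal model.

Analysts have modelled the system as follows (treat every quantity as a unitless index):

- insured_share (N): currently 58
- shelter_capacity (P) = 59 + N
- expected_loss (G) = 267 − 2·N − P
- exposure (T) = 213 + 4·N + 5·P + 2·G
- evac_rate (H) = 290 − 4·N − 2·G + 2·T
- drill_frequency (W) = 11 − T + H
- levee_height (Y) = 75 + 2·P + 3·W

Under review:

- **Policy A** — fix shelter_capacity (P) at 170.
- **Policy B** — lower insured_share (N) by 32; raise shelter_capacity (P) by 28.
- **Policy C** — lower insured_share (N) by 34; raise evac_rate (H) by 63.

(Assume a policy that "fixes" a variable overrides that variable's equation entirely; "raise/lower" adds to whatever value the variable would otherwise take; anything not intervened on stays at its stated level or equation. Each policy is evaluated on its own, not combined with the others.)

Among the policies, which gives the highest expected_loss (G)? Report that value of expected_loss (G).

136

Policy A (P := 170):
  N = 58
  P = 170
  G = 267 − 2·58 − 170 = -19
Policy B (N − 32, P + 28):
  N = 58 − 32 = 26
  P = 59 + 26 (+28 from intervention) = 113
  G = 267 − 2·26 − 113 = 102
Policy C (N − 34, H + 63):
  N = 58 − 34 = 24
  P = 59 + 24 = 83
  G = 267 − 2·24 − 83 = 136
Comparing — Policy A: G=-19, Policy B: G=102, Policy C: G=136. Highest is 136 (Policy C).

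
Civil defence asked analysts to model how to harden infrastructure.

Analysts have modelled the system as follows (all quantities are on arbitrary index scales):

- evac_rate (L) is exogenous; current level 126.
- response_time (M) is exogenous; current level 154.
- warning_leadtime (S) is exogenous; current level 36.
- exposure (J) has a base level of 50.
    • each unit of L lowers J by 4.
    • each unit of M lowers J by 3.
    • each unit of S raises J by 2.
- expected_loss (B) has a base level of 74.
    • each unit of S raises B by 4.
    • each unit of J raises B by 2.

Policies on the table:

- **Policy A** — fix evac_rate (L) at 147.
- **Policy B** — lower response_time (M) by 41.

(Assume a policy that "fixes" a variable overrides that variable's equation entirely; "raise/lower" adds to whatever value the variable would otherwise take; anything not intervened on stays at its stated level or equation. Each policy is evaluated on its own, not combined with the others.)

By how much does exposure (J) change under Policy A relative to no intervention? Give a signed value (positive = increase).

Baseline:
  L = 126
  M = 154
  S = 36
  J = 50 − 4·126 − 3·154 + 2·36 = -844
Policy A (L := 147):
  L = 147
  M = 154
  S = 36
  J = 50 − 4·147 − 3·154 + 2·36 = -928
Change in J: -928 − (-844) = -84

-84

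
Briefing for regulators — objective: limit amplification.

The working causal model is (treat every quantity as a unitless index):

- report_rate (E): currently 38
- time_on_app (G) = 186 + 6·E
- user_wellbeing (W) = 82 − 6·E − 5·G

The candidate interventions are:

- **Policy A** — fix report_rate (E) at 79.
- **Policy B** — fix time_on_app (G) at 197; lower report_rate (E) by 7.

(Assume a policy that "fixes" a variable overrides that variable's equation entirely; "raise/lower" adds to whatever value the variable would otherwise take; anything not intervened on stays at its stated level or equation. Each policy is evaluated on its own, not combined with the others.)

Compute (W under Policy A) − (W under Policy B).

Policy A (E := 79):
  E = 79
  G = 186 + 6·79 = 660
  W = 82 − 6·79 − 5·660 = -3692
Policy B (G := 197, E − 7):
  E = 38 − 7 = 31
  G = 197
  W = 82 − 6·31 − 5·197 = -1089
W: -3692 − (-1089) = -2603

-2603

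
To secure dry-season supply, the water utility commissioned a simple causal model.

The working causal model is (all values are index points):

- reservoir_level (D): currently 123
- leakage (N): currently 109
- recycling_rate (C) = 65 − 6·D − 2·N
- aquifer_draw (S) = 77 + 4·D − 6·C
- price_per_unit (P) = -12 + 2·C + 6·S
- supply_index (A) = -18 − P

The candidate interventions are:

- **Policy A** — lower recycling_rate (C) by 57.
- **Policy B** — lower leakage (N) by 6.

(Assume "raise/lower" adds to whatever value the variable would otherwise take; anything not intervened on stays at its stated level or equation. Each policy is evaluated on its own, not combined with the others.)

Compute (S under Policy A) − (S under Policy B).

Policy A (C − 57):
  D = 123
  N = 109
  C = 65 − 6·123 − 2·109 (−57 from intervention) = -948
  S = 77 + 4·123 − 6·(-948) = 6257
Policy B (N − 6):
  D = 123
  N = 109 − 6 = 103
  C = 65 − 6·123 − 2·103 = -879
  S = 77 + 4·123 − 6·(-879) = 5843
S: 6257 − 5843 = 414

414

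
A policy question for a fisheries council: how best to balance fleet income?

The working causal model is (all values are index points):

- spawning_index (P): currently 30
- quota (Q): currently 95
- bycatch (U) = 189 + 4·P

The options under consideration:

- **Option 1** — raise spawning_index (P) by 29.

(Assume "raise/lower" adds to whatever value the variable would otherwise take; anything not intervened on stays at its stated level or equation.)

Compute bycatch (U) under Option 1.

Option 1 (P + 29):
  P = 30 + 29 = 59
  U = 189 + 4·59 = 425

425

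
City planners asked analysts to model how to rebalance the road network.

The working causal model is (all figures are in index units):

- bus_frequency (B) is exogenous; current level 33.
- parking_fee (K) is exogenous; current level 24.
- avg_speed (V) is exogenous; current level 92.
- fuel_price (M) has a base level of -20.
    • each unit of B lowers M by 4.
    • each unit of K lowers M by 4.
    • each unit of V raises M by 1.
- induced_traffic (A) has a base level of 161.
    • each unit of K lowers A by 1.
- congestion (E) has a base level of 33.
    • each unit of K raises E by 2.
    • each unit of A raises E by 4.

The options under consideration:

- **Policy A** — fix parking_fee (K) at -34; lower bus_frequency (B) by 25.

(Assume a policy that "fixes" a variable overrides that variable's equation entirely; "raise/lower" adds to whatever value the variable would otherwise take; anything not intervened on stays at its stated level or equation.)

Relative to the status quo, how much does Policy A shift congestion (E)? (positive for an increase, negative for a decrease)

Baseline:
  K = 24
  A = 161 − 24 = 137
  E = 33 + 2·24 + 4·137 = 629
Policy A (K := -34, B − 25):
  K = -34
  A = 161 − (-34) = 195
  E = 33 + 2·(-34) + 4·195 = 745
Change in E: 745 − 629 = 116

116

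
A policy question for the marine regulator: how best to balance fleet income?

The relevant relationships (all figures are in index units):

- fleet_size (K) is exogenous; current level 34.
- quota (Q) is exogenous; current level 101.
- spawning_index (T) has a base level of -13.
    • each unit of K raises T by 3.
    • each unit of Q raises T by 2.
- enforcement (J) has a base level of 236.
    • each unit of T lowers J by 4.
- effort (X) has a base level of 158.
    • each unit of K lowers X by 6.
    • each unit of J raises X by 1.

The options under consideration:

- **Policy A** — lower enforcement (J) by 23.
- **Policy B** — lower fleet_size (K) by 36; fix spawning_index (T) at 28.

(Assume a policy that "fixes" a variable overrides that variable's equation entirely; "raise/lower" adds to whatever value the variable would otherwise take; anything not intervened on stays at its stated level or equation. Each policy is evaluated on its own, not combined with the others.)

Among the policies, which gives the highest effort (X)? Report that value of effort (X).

294

Policy A (J − 23):
  K = 34
  Q = 101
  T = -13 + 3·34 + 2·101 = 291
  J = 236 − 4·291 (−23 from intervention) = -951
  X = 158 − 6·34 + (-951) = -997
Policy B (K − 36, T := 28):
  K = 34 − 36 = -2
  Q = 101
  T = 28
  J = 236 − 4·28 = 124
  X = 158 − 6·(-2) + 124 = 294
Comparing — Policy A: X=-997, Policy B: X=294. Highest is 294 (Policy B).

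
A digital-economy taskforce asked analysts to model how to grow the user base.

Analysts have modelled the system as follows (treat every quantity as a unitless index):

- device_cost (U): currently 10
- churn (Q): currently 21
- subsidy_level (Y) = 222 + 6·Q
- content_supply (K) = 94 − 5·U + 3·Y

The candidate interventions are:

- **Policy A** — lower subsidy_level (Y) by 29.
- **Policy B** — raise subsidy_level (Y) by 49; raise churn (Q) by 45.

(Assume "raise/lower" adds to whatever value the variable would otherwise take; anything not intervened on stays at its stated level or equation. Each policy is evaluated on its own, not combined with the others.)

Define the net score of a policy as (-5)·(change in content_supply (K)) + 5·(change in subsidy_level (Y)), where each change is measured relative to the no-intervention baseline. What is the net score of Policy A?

290

Baseline:
  U = 10
  Q = 21
  Y = 222 + 6·21 = 348
  K = 94 − 5·10 + 3·348 = 1088
Policy A (Y − 29):
  U = 10
  Q = 21
  Y = 222 + 6·21 (−29 from intervention) = 319
  K = 94 − 5·10 + 3·319 = 1001
ΔK = 1001 − 1088 = -87; ΔY = 319 − 348 = -29
Score = (-5)·(-87) + 5·(-29) = 290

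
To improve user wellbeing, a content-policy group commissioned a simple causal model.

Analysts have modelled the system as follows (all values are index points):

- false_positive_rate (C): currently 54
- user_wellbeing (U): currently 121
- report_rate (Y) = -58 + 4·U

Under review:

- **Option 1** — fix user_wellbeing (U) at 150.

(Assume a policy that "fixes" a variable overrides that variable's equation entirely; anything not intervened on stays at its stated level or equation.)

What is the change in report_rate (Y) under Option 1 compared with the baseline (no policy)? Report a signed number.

116

Baseline:
  U = 121
  Y = -58 + 4·121 = 426
Option 1 (U := 150):
  U = 150
  Y = -58 + 4·150 = 542
Change in Y: 542 − 426 = 116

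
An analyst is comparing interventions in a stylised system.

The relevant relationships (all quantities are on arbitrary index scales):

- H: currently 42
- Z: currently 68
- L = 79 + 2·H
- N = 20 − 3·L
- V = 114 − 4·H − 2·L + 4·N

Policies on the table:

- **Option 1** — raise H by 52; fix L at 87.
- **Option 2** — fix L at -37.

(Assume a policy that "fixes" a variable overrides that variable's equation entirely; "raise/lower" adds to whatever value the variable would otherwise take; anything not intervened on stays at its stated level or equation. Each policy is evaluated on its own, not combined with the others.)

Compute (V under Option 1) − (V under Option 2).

Option 1 (H + 52, L := 87):
  H = 42 + 52 = 94
  L = 87
  N = 20 − 3·87 = -241
  V = 114 − 4·94 − 2·87 + 4·(-241) = -1400
Option 2 (L := -37):
  H = 42
  L = -37
  N = 20 − 3·(-37) = 131
  V = 114 − 4·42 − 2·(-37) + 4·131 = 544
V: -1400 − 544 = -1944

-1944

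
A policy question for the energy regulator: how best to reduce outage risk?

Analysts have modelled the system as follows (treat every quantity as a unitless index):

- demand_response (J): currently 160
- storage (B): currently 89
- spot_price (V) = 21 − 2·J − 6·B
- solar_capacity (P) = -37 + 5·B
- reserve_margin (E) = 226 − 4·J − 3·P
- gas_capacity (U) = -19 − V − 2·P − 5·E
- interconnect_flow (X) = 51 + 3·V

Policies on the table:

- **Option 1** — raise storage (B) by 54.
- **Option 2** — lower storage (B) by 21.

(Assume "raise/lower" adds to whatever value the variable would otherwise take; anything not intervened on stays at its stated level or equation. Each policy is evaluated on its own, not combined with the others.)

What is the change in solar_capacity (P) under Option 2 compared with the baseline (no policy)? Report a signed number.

Baseline:
  B = 89
  P = -37 + 5·89 = 408
Option 2 (B − 21):
  B = 89 − 21 = 68
  P = -37 + 5·68 = 303
Change in P: 303 − 408 = -105

-105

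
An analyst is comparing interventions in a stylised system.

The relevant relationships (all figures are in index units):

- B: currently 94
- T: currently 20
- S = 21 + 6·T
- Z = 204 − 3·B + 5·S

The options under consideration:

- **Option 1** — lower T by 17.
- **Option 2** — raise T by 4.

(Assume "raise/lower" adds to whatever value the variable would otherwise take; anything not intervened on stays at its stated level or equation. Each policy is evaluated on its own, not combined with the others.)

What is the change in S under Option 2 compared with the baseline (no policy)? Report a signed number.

Baseline:
  T = 20
  S = 21 + 6·20 = 141
Option 2 (T + 4):
  T = 20 + 4 = 24
  S = 21 + 6·24 = 165
Change in S: 165 − 141 = 24

24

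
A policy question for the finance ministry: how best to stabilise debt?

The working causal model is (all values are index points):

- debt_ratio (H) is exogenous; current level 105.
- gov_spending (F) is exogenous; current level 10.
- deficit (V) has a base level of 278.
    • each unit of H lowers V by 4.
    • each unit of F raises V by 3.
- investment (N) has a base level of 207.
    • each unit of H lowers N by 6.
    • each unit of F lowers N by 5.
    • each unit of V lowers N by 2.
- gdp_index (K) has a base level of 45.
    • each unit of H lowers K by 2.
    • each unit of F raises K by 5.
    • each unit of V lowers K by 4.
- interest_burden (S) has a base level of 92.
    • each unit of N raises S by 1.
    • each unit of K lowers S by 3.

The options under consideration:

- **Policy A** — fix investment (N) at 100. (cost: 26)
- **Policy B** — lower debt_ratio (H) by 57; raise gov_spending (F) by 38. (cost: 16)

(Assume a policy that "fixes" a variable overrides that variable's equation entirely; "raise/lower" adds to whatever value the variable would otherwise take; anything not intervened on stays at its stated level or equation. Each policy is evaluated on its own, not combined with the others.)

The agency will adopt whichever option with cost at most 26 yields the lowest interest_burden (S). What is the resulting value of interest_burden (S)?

Policy A (N := 100):
  H = 105
  F = 10
  V = 278 − 4·105 + 3·10 = -112
  N = 100
  K = 45 − 2·105 + 5·10 − 4·(-112) = 333
  S = 92 + 100 − 3·333 = -807
Policy B (H − 57, F + 38):
  H = 105 − 57 = 48
  F = 10 + 38 = 48
  V = 278 − 4·48 + 3·48 = 230
  N = 207 − 6·48 − 5·48 − 2·230 = -781
  K = 45 − 2·48 + 5·48 − 4·230 = -731
  S = 92 + (-781) − 3·(-731) = 1504
Comparing — Policy A: S=-807, Policy B: S=1504. Lowest is -807 (Policy A).

-807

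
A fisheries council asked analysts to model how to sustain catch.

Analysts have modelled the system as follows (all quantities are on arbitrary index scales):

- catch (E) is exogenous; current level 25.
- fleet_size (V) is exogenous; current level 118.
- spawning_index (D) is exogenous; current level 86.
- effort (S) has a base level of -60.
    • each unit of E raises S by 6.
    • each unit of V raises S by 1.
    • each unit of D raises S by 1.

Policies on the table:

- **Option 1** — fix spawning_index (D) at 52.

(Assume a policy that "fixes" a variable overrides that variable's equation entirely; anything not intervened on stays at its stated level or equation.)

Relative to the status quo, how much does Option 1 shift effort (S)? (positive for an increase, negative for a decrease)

-34

Baseline:
  E = 25
  V = 118
  D = 86
  S = -60 + 6·25 + 118 + 86 = 294
Option 1 (D := 52):
  E = 25
  V = 118
  D = 52
  S = -60 + 6·25 + 118 + 52 = 260
Change in S: 260 − 294 = -34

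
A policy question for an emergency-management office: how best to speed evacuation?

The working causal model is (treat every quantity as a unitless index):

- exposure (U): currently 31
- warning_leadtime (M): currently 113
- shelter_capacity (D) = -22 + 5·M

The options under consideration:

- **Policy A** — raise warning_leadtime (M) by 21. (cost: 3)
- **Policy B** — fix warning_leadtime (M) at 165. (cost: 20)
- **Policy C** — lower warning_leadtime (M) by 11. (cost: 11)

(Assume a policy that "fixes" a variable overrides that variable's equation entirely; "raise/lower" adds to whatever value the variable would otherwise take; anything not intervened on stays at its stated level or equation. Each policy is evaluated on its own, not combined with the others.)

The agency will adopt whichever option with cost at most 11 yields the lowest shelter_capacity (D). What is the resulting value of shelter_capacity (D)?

Policy A (M + 21):
  M = 113 + 21 = 134
  D = -22 + 5·134 = 648
Policy C (M − 11):
  M = 113 − 11 = 102
  D = -22 + 5·102 = 488
Comparing — Policy A: D=648, Policy C: D=488. Lowest is 488 (Policy C).

488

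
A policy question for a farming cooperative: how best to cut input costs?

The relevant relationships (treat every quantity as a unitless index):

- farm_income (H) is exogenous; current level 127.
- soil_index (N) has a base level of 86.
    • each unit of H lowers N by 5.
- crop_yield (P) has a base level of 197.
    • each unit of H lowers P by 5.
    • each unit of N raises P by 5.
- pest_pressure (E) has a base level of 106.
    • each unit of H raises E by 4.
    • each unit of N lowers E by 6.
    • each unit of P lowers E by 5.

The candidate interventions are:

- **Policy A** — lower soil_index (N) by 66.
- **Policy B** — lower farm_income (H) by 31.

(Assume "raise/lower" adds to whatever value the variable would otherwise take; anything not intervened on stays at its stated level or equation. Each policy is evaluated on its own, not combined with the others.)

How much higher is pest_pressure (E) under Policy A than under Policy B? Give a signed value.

7750

Policy A (N − 66):
  H = 127
  N = 86 − 5·127 (−66 from intervention) = -615
  P = 197 − 5·127 + 5·(-615) = -3513
  E = 106 + 4·127 − 6·(-615) − 5·(-3513) = 21869
Policy B (H − 31):
  H = 127 − 31 = 96
  N = 86 − 5·96 = -394
  P = 197 − 5·96 + 5·(-394) = -2253
  E = 106 + 4·96 − 6·(-394) − 5·(-2253) = 14119
E: 21869 − 14119 = 7750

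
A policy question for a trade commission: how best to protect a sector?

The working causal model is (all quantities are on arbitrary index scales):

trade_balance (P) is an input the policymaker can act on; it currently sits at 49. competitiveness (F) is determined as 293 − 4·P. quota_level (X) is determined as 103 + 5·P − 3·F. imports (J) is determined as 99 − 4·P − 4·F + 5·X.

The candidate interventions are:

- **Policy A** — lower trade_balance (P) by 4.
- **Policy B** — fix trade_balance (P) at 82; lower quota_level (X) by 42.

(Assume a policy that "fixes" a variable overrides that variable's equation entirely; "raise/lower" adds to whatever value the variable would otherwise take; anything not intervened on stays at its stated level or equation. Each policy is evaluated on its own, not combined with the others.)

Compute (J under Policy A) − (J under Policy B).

-3379

Policy A (P − 4):
  P = 49 − 4 = 45
  F = 293 − 4·45 = 113
  X = 103 + 5·45 − 3·113 = -11
  J = 99 − 4·45 − 4·113 + 5·(-11) = -588
Policy B (P := 82, X − 42):
  P = 82
  F = 293 − 4·82 = -35
  X = 103 + 5·82 − 3·(-35) (−42 from intervention) = 576
  J = 99 − 4·82 − 4·(-35) + 5·576 = 2791
J: -588 − 2791 = -3379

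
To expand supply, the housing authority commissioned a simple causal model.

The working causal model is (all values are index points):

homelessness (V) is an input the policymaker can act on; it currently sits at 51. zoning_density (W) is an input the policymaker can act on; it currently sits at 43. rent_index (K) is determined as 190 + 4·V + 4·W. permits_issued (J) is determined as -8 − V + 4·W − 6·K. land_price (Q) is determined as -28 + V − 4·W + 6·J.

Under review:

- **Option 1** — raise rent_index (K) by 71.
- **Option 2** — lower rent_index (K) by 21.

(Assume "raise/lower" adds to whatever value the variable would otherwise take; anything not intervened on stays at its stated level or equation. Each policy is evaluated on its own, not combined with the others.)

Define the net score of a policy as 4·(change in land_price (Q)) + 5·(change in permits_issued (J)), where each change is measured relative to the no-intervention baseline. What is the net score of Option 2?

Baseline:
  V = 51
  W = 43
  K = 190 + 4·51 + 4·43 = 566
  J = -8 − 51 + 4·43 − 6·566 = -3283
  Q = -28 + 51 − 4·43 + 6·(-3283) = -19847
Option 2 (K − 21):
  V = 51
  W = 43
  K = 190 + 4·51 + 4·43 (−21 from intervention) = 545
  J = -8 − 51 + 4·43 − 6·545 = -3157
  Q = -28 + 51 − 4·43 + 6·(-3157) = -19091
ΔQ = -19091 − (-19847) = 756; ΔJ = -3157 − (-3283) = 126
Score = 4·756 + 5·126 = 3654

3654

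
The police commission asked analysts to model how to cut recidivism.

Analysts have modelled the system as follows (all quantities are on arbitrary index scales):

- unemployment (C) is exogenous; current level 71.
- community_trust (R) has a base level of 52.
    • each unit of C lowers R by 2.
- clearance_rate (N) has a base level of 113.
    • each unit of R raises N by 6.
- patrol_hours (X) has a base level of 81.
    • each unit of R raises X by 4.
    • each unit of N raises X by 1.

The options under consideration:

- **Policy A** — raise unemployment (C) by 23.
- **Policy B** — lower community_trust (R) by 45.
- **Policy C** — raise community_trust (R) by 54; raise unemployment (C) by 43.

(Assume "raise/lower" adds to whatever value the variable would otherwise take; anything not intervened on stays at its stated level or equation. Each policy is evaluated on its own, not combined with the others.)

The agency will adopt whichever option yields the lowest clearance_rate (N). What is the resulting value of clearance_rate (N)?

-703

Policy A (C + 23):
  C = 71 + 23 = 94
  R = 52 − 2·94 = -136
  N = 113 + 6·(-136) = -703
Policy B (R − 45):
  C = 71
  R = 52 − 2·71 (−45 from intervention) = -135
  N = 113 + 6·(-135) = -697
Policy C (R + 54, C + 43):
  C = 71 + 43 = 114
  R = 52 − 2·114 (+54 from intervention) = -122
  N = 113 + 6·(-122) = -619
Comparing — Policy A: N=-703, Policy B: N=-697, Policy C: N=-619. Lowest is -703 (Policy A).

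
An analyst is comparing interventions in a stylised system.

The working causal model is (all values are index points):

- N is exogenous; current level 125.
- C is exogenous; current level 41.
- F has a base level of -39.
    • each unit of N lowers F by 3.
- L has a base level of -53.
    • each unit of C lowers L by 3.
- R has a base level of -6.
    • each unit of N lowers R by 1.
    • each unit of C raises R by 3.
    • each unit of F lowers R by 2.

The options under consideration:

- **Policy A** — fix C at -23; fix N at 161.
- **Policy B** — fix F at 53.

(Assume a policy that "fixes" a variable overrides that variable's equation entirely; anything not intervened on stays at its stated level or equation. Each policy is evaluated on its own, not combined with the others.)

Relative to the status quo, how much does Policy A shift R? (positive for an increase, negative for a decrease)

-12

Baseline:
  N = 125
  C = 41
  F = -39 − 3·125 = -414
  R = -6 − 125 + 3·41 − 2·(-414) = 820
Policy A (C := -23, N := 161):
  N = 161
  C = -23
  F = -39 − 3·161 = -522
  R = -6 − 161 + 3·(-23) − 2·(-522) = 808
Change in R: 808 − 820 = -12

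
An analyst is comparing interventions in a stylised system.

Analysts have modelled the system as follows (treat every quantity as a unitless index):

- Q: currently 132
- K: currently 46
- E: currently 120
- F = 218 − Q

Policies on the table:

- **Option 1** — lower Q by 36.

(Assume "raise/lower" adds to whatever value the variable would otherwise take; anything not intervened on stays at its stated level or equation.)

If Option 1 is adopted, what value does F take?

Option 1 (Q − 36):
  Q = 132 − 36 = 96
  F = 218 − 96 = 122

122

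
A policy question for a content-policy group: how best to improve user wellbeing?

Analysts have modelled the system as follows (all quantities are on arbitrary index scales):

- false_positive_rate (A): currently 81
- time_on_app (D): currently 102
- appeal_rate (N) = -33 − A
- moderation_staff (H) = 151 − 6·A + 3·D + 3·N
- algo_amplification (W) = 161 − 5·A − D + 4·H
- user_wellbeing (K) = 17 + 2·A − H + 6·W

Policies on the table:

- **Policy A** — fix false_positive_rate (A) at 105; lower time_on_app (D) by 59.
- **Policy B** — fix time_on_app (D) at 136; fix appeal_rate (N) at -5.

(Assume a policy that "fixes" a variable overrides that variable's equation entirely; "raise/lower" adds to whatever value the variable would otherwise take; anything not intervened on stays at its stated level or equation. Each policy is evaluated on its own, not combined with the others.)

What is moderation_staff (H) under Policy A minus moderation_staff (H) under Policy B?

Policy A (A := 105, D − 59):
  A = 105
  D = 102 − 59 = 43
  N = -33 − 105 = -138
  H = 151 − 6·105 + 3·43 + 3·(-138) = -764
Policy B (D := 136, N := -5):
  A = 81
  D = 136
  N = -5
  H = 151 − 6·81 + 3·136 + 3·(-5) = 58
H: -764 − 58 = -822

-822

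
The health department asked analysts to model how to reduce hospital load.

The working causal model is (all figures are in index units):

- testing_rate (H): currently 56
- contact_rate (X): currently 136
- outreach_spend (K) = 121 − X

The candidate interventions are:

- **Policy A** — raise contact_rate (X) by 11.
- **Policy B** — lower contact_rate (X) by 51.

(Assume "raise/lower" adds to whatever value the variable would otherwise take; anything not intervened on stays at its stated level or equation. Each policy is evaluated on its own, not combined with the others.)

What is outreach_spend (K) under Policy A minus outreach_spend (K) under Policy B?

-62

Policy A (X + 11):
  X = 136 + 11 = 147
  K = 121 − 147 = -26
Policy B (X − 51):
  X = 136 − 51 = 85
  K = 121 − 85 = 36
K: -26 − 36 = -62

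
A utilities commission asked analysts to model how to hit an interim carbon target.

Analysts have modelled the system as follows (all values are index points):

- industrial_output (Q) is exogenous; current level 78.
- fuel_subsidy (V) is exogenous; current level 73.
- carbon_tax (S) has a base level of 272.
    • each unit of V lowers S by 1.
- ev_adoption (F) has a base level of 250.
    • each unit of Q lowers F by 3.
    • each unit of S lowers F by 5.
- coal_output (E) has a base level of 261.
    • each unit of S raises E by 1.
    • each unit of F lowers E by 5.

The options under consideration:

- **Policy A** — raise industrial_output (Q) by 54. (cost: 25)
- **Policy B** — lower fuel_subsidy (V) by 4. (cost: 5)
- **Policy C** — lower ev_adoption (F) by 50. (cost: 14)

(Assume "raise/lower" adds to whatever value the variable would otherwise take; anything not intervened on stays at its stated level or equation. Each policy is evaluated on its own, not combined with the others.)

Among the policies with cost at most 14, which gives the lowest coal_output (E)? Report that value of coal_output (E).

5459

Policy B (V − 4):
  Q = 78
  V = 73 − 4 = 69
  S = 272 − 69 = 203
  F = 250 − 3·78 − 5·203 = -999
  E = 261 + 203 − 5·(-999) = 5459
Policy C (F − 50):
  Q = 78
  V = 73
  S = 272 − 73 = 199
  F = 250 − 3·78 − 5·199 (−50 from intervention) = -1029
  E = 261 + 199 − 5·(-1029) = 5605
Comparing — Policy B: E=5459, Policy C: E=5605. Lowest is 5459 (Policy B).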